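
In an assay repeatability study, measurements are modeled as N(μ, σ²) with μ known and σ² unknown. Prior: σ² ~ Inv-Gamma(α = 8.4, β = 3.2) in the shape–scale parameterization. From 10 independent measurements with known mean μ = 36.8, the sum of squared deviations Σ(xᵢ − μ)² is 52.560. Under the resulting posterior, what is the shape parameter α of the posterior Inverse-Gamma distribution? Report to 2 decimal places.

13.40

With known mean μ and an Inverse-Gamma(α, β) prior on σ², the Normal likelihood is conjugate: posterior is Inv-Gamma(α + n/2, β + Σ(xᵢ−μ)²/2).
Posterior: Inv-Gamma(8.4 + 10/2, 3.2 + 52.560/2) = Inv-Gamma(13.40, 29.4800).
Posterior α = 13.40.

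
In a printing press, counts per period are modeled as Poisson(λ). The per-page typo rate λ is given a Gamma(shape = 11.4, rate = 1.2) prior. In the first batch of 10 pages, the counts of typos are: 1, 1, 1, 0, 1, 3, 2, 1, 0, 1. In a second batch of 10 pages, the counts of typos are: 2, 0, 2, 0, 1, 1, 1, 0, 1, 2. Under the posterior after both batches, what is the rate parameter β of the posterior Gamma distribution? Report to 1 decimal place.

21.2

With a Gamma(shape α, rate β) prior, the Poisson likelihood is conjugate: the posterior is Gamma(α + ΣXᵢ, β + n).
Batch 1: sum of counts S = 11 over n = 10 pages.
After batch 1: Gamma(α+S, β+n) = Gamma(11.4+11, 1.2+10) = Gamma(22.4, 11.2).
Batch 2: sum of counts S = 10 over n = 10 pages.
After batch 2: Gamma(α+S, β+n) = Gamma(22.4+10, 11.2+10) = Gamma(32.4, 21.2).
Posterior β = 21.2.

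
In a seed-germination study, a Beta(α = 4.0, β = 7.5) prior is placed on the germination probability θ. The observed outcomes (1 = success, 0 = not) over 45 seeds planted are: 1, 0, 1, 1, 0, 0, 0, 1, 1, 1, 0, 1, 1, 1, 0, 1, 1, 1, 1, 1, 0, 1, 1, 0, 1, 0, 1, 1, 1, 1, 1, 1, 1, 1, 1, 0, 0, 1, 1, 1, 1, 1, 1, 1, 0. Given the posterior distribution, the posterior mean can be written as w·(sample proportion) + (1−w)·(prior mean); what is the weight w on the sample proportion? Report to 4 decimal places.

0.7965

The Beta prior is conjugate to a Binomial/Bernoulli likelihood; the update adds successes to α and failures to β.
Posterior mean = (α₀+k)/(α₀+β₀+n) = [n/(α₀+β₀+n)]·(k/n) + [(α₀+β₀)/(α₀+β₀+n)]·α₀/(α₀+β₀), so only n and the prior enter the weight.
The weight on the data is w = n/(α₀+β₀+n) = 45/(4.0+7.5+45) = 45/56.5 = 0.7965.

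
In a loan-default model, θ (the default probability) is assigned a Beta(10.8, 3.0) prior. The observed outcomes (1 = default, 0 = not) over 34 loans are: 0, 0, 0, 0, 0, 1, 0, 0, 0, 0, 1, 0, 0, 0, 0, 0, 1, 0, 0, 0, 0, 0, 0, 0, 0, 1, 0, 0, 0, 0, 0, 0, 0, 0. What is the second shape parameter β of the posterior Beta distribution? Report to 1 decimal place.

The Beta prior is conjugate to a Binomial/Bernoulli likelihood; the update adds successes to α and failures to β.
Posterior: Beta(α+k, β+n−k) = Beta(10.8+4, 3.0+30) = Beta(14.8, 33.0).
Posterior β = 33.0.

33.0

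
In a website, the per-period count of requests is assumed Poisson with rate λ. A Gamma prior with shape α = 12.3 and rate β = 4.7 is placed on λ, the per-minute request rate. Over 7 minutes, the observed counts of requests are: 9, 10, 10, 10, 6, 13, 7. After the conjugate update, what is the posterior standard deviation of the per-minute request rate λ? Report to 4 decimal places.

With a Gamma(shape α, rate β) prior, the Poisson likelihood is conjugate: the posterior is Gamma(α + ΣXᵢ, β + n).
Sum of counts S = 65 over n = 7 minutes.
Posterior: Gamma(α+S, β+n) = Gamma(12.3+65, 4.7+7) = Gamma(77.3, 11.7).
SD = √α/β = √77.3/11.7 = 0.7515.

0.7515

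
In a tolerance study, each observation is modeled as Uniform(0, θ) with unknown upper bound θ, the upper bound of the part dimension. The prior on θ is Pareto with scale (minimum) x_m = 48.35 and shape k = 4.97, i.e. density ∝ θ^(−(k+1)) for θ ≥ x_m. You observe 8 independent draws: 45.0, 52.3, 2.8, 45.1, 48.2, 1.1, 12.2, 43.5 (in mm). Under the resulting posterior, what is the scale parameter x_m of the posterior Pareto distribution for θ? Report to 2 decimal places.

52.30

A Pareto(scale x_m, shape k) prior on the upper bound θ of Uniform(0, θ) is conjugate: posterior is Pareto(max(x_m, max xᵢ), k + n).
Sample maximum = 52.3; prior scale x_m = 48.35 → posterior scale = max = 52.30.
Posterior shape = 4.97 + 8 = 12.97.
Posterior scale x_m = 52.30.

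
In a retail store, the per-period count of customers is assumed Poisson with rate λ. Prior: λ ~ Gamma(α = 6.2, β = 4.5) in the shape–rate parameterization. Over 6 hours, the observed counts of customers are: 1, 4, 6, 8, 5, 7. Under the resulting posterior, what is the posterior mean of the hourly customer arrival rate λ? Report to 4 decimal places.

3.5429

With a Gamma(shape α, rate β) prior, the Poisson likelihood is conjugate: the posterior is Gamma(α + ΣXᵢ, β + n).
Sum of counts S = 31 over n = 6 hours.
Posterior: Gamma(α+S, β+n) = Gamma(6.2+31, 4.5+6) = Gamma(37.2, 10.5).
Posterior mean = α/β = 37.2/10.5 = 3.5429.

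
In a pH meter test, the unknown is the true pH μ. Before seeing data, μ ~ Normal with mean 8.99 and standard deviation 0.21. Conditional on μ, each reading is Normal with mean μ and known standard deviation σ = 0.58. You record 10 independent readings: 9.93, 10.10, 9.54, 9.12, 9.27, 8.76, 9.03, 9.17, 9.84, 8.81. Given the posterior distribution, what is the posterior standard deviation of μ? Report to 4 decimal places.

0.1381

For Normal data with known variance σ², a Normal(μ₀, σ₀²) prior on μ is conjugate. Posterior precision = 1/σ₀² + n/σ²; posterior mean is the precision-weighted average of μ₀ and x̄.
σ₀² = 0.21² = 0.0441, σ² = 0.58² = 0.3364; σ² + n·σ₀² = 0.3364 + 10·0.0441 = 0.7774.
Posterior precision = 1/σ₀² + n/σ² = 1/0.0441 + 10/0.3364 = (σ² + n·σ₀²)/(σ₀²σ²) = 0.7774/(0.0441·0.3364); posterior variance σₙ² = σ₀²σ²/(σ² + n·σ₀²) = 0.0441·0.3364/0.7774 = 0.019083.
Posterior SD = √σₙ² = √(0.0441·0.3364/0.7774) = 0.1381.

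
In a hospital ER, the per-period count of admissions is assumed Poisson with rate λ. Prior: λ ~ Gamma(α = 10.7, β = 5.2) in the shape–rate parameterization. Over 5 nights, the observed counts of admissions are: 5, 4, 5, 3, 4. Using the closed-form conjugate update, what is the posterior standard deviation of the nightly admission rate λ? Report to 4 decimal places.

With a Gamma(shape α, rate β) prior, the Poisson likelihood is conjugate: the posterior is Gamma(α + ΣXᵢ, β + n).
Sum of counts S = 21 over n = 5 nights.
Posterior: Gamma(α+S, β+n) = Gamma(10.7+21, 5.2+5) = Gamma(31.7, 10.2).
SD = √α/β = √31.7/10.2 = 0.5520.

0.5520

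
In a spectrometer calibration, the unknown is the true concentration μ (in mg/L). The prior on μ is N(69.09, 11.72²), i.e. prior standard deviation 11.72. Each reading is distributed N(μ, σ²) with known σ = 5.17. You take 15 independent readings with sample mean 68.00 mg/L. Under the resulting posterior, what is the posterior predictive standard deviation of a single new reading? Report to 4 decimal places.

For Normal data with known variance σ², a Normal(μ₀, σ₀²) prior on μ is conjugate. Posterior precision = 1/σ₀² + n/σ²; posterior mean is the precision-weighted average of μ₀ and x̄.
σ₀² = 11.72² = 137.3584, σ² = 5.17² = 26.7289; σ² + n·σ₀² = 26.7289 + 15·137.3584 = 2087.1049.
Posterior precision = 1/σ₀² + n/σ² = 1/137.3584 + 15/26.7289 = (σ² + n·σ₀²)/(σ₀²σ²) = 2087.1049/(137.3584·26.7289); posterior variance σₙ² = σ₀²σ²/(σ² + n·σ₀²) = 137.3584·26.7289/2087.1049 = 1.759106.
Predictive variance for one new observation = σₙ² + σ² = 137.3584·26.7289/2087.1049 + 26.7289 = σ²·(σ₀² + 2087.1049)/2087.1049 = 26.7289·2224.4633/2087.1049 = 28.488006; SD = √(26.7289·2224.4633/2087.1049) = 5.3374.

5.3374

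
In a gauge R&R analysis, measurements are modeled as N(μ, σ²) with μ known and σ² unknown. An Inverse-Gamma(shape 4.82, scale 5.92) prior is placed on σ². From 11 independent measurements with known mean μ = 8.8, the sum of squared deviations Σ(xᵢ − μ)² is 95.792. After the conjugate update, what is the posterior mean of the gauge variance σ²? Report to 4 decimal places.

5.7742

With known mean μ and an Inverse-Gamma(α, β) prior on σ², the Normal likelihood is conjugate: posterior is Inv-Gamma(α + n/2, β + Σ(xᵢ−μ)²/2).
Posterior: Inv-Gamma(4.82 + 11/2, 5.92 + 95.792/2) = Inv-Gamma(10.32, 53.8160).
E[σ²|data] = β/(α−1) = 53.8160/9.32 = 5.7742.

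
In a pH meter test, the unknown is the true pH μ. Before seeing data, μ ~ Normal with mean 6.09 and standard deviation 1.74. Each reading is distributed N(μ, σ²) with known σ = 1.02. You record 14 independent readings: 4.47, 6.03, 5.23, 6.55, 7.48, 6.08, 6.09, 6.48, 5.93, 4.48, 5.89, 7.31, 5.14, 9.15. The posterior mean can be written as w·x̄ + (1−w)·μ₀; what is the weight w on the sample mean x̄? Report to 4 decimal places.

For Normal data with known variance σ², a Normal(μ₀, σ₀²) prior on μ is conjugate. Posterior precision = 1/σ₀² + n/σ²; posterior mean is the precision-weighted average of μ₀ and x̄.
σ₀² = 1.74² = 3.0276, σ² = 1.02² = 1.0404. Prior precision 1/σ₀² = 1/3.0276; data precision n/σ² = 14/1.0404.
w = (n/σ²)/(1/σ₀² + n/σ²) = n·σ₀²/(σ² + n·σ₀²) = 14·3.0276/(1.0404 + 14·3.0276) = 42.3864/43.4268 = 0.9760.

0.9760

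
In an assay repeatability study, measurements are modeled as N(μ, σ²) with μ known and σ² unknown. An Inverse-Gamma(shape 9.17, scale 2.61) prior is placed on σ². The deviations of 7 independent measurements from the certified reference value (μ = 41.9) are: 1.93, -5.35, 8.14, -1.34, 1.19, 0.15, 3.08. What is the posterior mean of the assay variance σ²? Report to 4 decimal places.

4.9935

With known mean μ and an Inverse-Gamma(α, β) prior on σ², the Normal likelihood is conjugate: posterior is Inv-Gamma(α + n/2, β + Σ(xᵢ−μ)²/2).
Σ(xᵢ−μ)² = (1.93)² + (-5.35)² + (8.14)² + (-1.34)² + (1.19)² + (0.15)² + (3.08)² = 111.3276.
Posterior: Inv-Gamma(9.17 + 7/2, 2.61 + 111.3276/2) = Inv-Gamma(12.67, 58.27380).
E[σ²|data] = β/(α−1) = 58.27380/11.67 = 4.9935.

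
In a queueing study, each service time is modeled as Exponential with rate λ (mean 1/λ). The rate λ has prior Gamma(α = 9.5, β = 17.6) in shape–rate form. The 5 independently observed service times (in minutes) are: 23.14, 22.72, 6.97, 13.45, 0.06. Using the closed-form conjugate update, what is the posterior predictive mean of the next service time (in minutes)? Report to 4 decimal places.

With a Gamma(shape α, rate β) prior on the exponential rate λ, the posterior after n observations with total T = Σxᵢ is Gamma(α+n, β+T).
Sum of observations T = 66.34 minutes; n = 5.
Posterior: Gamma(9.5+5, 17.6+66.34) = Gamma(14.5, 83.94).
The predictive distribution for the next observation is Lomax; its mean is β/(α−1) = 83.94/13.5 = 6.2178.

6.2178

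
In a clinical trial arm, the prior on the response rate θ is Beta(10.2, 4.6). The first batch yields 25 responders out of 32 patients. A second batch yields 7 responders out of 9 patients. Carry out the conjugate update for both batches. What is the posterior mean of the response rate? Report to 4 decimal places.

0.7563

The Beta prior is conjugate to a Binomial/Bernoulli likelihood; the update adds successes to α and failures to β.
After batch 1: Beta(10.2+25, 4.6+7) = Beta(35.2, 11.6).
After batch 2: Beta(35.2+7, 11.6+2) = Beta(42.2, 13.6).
Posterior mean = α/(α+β) = 42.2/55.8 = 0.7563.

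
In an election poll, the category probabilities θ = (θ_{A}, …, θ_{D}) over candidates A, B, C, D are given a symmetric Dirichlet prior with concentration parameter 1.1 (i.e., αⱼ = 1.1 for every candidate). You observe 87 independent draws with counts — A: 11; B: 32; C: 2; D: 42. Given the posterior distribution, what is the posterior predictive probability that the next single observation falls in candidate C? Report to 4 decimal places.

0.0339

The Dirichlet prior is conjugate to the Multinomial likelihood: each posterior αⱼ = prior αⱼ + observed count nⱼ.
Posterior concentration: (12.1, 33.1, 3.1, 43.1), total = 91.4.
P(next = C | data) = α_{C}/Σα = 0.0339.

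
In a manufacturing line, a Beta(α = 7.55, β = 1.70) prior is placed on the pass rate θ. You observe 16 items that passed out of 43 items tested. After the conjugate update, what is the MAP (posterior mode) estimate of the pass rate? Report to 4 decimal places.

The Beta prior is conjugate to a Binomial/Bernoulli likelihood; the update adds successes to α and failures to β.
Posterior: Beta(α+k, β+n−k) = Beta(7.55+16, 1.70+27) = Beta(23.55, 28.70).
Mode of Beta(a,b) for a,b>1 is (a−1)/(a+b−2) = 22.55/50.25 = 0.4488.

0.4488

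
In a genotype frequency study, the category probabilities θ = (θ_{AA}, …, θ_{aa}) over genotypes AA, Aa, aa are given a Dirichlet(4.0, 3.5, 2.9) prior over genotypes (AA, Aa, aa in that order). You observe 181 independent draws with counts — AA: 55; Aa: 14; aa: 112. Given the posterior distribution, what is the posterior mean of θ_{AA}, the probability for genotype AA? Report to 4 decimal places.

The Dirichlet prior is conjugate to the Multinomial likelihood: each posterior αⱼ = prior αⱼ + observed count nⱼ.
Posterior concentration: (59.0, 17.5, 114.9), total = 191.4.
E[θ_{AA}|data] = α_{AA}/Σα = 59.0/191.4 = 0.3083.

0.3083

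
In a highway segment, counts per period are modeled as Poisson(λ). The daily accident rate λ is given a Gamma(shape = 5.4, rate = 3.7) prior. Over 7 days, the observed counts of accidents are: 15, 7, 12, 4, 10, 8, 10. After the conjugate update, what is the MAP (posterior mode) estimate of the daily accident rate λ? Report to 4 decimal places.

6.5794

With a Gamma(shape α, rate β) prior, the Poisson likelihood is conjugate: the posterior is Gamma(α + ΣXᵢ, β + n).
Sum of counts S = 66 over n = 7 days.
Posterior: Gamma(α+S, β+n) = Gamma(5.4+66, 3.7+7) = Gamma(71.4, 10.7).
Mode of Gamma(α,β) for α≥1 is (α−1)/β = 70.4/10.7 = 6.5794.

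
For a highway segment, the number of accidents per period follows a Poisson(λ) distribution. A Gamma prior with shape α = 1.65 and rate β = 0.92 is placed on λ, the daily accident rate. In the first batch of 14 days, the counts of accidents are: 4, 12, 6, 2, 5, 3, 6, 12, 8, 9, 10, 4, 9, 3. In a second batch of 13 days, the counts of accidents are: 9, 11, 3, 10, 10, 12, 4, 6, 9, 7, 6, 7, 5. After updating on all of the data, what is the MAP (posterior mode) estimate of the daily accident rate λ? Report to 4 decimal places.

6.9001

With a Gamma(shape α, rate β) prior, the Poisson likelihood is conjugate: the posterior is Gamma(α + ΣXᵢ, β + n).
Batch 1: sum of counts S = 93 over n = 14 days.
After batch 1: Gamma(α+S, β+n) = Gamma(1.65+93, 0.92+14) = Gamma(94.65, 14.92).
Batch 2: sum of counts S = 99 over n = 13 days.
After batch 2: Gamma(α+S, β+n) = Gamma(94.65+99, 14.92+13) = Gamma(193.65, 27.92).
Mode of Gamma(α,β) for α≥1 is (α−1)/β = 192.65/27.92 = 6.9001.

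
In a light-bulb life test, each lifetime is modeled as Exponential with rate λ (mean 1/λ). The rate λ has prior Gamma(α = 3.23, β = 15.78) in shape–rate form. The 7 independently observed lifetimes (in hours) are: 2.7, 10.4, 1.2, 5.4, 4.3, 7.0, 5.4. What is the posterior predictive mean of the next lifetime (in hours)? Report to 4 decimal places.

5.6533

With a Gamma(shape α, rate β) prior on the exponential rate λ, the posterior after n observations with total T = Σxᵢ is Gamma(α+n, β+T).
Sum of observations T = 36.4 hours; n = 7.
Posterior: Gamma(3.23+7, 15.78+36.4) = Gamma(10.23, 52.18).
The predictive distribution for the next observation is Lomax; its mean is β/(α−1) = 52.18/9.23 = 5.6533.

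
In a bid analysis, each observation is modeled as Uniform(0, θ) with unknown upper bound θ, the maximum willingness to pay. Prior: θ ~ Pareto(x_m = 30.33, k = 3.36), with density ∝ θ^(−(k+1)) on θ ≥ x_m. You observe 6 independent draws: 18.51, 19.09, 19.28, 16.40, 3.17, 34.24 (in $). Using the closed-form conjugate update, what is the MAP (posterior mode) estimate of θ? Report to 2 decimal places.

34.24

A Pareto(scale x_m, shape k) prior on the upper bound θ of Uniform(0, θ) is conjugate: posterior is Pareto(max(x_m, max xᵢ), k + n).
Sample maximum = 34.24; prior scale x_m = 30.33 → posterior scale = max = 34.24.
Posterior shape = 3.36 + 6 = 9.36.
The Pareto density is decreasing on [x_m, ∞), so the mode is x_m = 34.24.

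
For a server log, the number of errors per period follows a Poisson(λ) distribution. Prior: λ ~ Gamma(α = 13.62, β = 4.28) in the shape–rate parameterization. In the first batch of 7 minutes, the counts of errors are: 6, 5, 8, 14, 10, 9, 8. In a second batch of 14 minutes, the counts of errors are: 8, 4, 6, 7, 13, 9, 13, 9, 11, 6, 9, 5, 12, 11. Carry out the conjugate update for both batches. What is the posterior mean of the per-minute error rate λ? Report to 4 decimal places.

With a Gamma(shape α, rate β) prior, the Poisson likelihood is conjugate: the posterior is Gamma(α + ΣXᵢ, β + n).
Batch 1: sum of counts S = 60 over n = 7 minutes.
After batch 1: Gamma(α+S, β+n) = Gamma(13.62+60, 4.28+7) = Gamma(73.62, 11.28).
Batch 2: sum of counts S = 123 over n = 14 minutes.
After batch 2: Gamma(α+S, β+n) = Gamma(73.62+123, 11.28+14) = Gamma(196.62, 25.28).
Posterior mean = α/β = 196.62/25.28 = 7.7777.

7.7777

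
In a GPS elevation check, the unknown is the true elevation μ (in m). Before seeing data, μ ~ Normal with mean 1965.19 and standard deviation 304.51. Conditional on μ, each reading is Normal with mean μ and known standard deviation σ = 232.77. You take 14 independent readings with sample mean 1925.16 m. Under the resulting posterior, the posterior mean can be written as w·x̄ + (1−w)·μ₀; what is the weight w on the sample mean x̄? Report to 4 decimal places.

0.9599

For Normal data with known variance σ², a Normal(μ₀, σ₀²) prior on μ is conjugate. Posterior precision = 1/σ₀² + n/σ²; posterior mean is the precision-weighted average of μ₀ and x̄.
σ₀² = 304.51² = 92726.3401, σ² = 232.77² = 54181.8729. Prior precision 1/σ₀² = 1/92726.3401; data precision n/σ² = 14/54181.8729.
w = (n/σ²)/(1/σ₀² + n/σ²) = n·σ₀²/(σ² + n·σ₀²) = 14·92726.3401/(54181.8729 + 14·92726.3401) = 1298168.7614/1352350.6343 = 0.9599.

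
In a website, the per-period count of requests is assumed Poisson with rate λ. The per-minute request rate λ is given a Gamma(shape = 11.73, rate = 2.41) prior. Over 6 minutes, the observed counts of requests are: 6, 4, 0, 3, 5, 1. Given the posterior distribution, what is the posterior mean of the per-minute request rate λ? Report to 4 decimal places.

With a Gamma(shape α, rate β) prior, the Poisson likelihood is conjugate: the posterior is Gamma(α + ΣXᵢ, β + n).
Sum of counts S = 19 over n = 6 minutes.
Posterior: Gamma(α+S, β+n) = Gamma(11.73+19, 2.41+6) = Gamma(30.73, 8.41).
Posterior mean = α/β = 30.73/8.41 = 3.6540.

3.6540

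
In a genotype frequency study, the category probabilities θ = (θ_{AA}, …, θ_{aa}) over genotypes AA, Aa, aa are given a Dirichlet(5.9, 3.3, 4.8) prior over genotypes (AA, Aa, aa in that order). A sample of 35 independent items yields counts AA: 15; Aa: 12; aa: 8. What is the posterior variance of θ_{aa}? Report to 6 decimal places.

The Dirichlet prior is conjugate to the Multinomial likelihood: each posterior αⱼ = prior αⱼ + observed count nⱼ.
Posterior concentration: (20.9, 15.3, 12.8), total = 49.0.
Var[θ_j] = α_j(Σα−α_j)/((Σα)²(Σα+1)) = 12.8·36.2/(49.0²·50.0) = 0.003860.

0.003860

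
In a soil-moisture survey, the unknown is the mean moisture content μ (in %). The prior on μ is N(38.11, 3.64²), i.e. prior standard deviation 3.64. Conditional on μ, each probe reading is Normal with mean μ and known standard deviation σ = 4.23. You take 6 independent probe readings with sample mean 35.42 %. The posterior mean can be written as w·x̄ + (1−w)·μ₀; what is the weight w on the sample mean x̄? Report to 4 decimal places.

For Normal data with known variance σ², a Normal(μ₀, σ₀²) prior on μ is conjugate. Posterior precision = 1/σ₀² + n/σ²; posterior mean is the precision-weighted average of μ₀ and x̄.
σ₀² = 3.64² = 13.2496, σ² = 4.23² = 17.8929. Prior precision 1/σ₀² = 1/13.2496; data precision n/σ² = 6/17.8929.
w = (n/σ²)/(1/σ₀² + n/σ²) = n·σ₀²/(σ² + n·σ₀²) = 6·13.2496/(17.8929 + 6·13.2496) = 79.4976/97.3905 = 0.8163.

0.8163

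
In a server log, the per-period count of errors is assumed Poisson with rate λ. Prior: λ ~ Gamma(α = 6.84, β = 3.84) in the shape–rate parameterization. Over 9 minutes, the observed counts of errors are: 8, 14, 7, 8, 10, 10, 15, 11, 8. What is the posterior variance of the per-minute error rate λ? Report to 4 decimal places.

0.5935

With a Gamma(shape α, rate β) prior, the Poisson likelihood is conjugate: the posterior is Gamma(α + ΣXᵢ, β + n).
Sum of counts S = 91 over n = 9 minutes.
Posterior: Gamma(α+S, β+n) = Gamma(6.84+91, 3.84+9) = Gamma(97.84, 12.84).
Var = α/β² = 97.84/12.84² = 0.5935.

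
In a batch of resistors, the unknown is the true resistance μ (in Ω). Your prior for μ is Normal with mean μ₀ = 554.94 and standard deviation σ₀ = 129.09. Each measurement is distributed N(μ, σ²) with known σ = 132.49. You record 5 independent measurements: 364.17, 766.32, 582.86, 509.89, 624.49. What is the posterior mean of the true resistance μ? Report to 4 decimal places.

For Normal data with known variance σ², a Normal(μ₀, σ₀²) prior on μ is conjugate. Posterior precision = 1/σ₀² + n/σ²; posterior mean is the precision-weighted average of μ₀ and x̄.
Σxᵢ = 364.17 + 766.32 + 582.86 + 509.89 + 624.49 = 2847.73, so n·x̄ = 2847.73.
σ₀² = 129.09² = 16664.2281, σ² = 132.49² = 17553.6001; σ² + n·σ₀² = 17553.6001 + 5·16664.2281 = 100874.7406.
Posterior mean = (μ₀/σ₀² + n·x̄/σ²)/(1/σ₀² + n/σ²) = (σ²·μ₀ + σ₀²·n·x̄)/(σ² + n·σ₀²) = (17553.6001·554.94 + 16664.2281·2847.73)/100874.7406 = 57196417.126707/100874.7406 = 567.0044.

567.0044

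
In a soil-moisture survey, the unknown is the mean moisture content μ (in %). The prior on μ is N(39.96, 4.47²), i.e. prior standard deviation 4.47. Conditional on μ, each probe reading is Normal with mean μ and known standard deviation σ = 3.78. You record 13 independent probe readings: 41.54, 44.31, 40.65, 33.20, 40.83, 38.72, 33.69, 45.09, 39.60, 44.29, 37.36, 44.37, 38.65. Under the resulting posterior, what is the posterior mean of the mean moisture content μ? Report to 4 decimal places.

40.1656

For Normal data with known variance σ², a Normal(μ₀, σ₀²) prior on μ is conjugate. Posterior precision = 1/σ₀² + n/σ²; posterior mean is the precision-weighted average of μ₀ and x̄.
Σxᵢ = 41.54 + 44.31 + 40.65 + 33.20 + 40.83 + 38.72 + 33.69 + 45.09 + 39.60 + 44.29 + 37.36 + 44.37 + 38.65 = 522.3, so n·x̄ = 522.3.
σ₀² = 4.47² = 19.9809, σ² = 3.78² = 14.2884; σ² + n·σ₀² = 14.2884 + 13·19.9809 = 274.0401.
Posterior mean = (μ₀/σ₀² + n·x̄/σ²)/(1/σ₀² + n/σ²) = (σ²·μ₀ + σ₀²·n·x̄)/(σ² + n·σ₀²) = (14.2884·39.96 + 19.9809·522.3)/274.0401 = 11006.988534/274.0401 = 40.1656.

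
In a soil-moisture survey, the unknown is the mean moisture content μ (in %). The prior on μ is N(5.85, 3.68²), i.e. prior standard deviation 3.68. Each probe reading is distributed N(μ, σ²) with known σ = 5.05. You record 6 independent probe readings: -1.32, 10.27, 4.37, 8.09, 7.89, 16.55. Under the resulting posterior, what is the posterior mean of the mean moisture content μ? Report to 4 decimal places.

For Normal data with known variance σ², a Normal(μ₀, σ₀²) prior on μ is conjugate. Posterior precision = 1/σ₀² + n/σ²; posterior mean is the precision-weighted average of μ₀ and x̄.
Σxᵢ = (-1.32) + 10.27 + 4.37 + 8.09 + 7.89 + 16.55 = 45.85, so n·x̄ = 45.85.
σ₀² = 3.68² = 13.5424, σ² = 5.05² = 25.5025; σ² + n·σ₀² = 25.5025 + 6·13.5424 = 106.7569.
Posterior mean = (μ₀/σ₀² + n·x̄/σ²)/(1/σ₀² + n/σ²) = (σ²·μ₀ + σ₀²·n·x̄)/(σ² + n·σ₀²) = (25.5025·5.85 + 13.5424·45.85)/106.7569 = 770.108665/106.7569 = 7.2137.

7.2137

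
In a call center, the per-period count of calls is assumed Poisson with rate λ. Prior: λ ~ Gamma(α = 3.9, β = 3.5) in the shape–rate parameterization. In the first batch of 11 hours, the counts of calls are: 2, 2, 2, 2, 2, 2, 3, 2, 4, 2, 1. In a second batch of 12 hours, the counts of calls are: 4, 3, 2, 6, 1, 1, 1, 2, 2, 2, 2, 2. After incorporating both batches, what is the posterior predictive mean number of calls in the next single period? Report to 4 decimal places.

2.1094

With a Gamma(shape α, rate β) prior, the Poisson likelihood is conjugate: the posterior is Gamma(α + ΣXᵢ, β + n).
Batch 1: sum of counts S = 24 over n = 11 hours.
After batch 1: Gamma(α+S, β+n) = Gamma(3.9+24, 3.5+11) = Gamma(27.9, 14.5).
Batch 2: sum of counts S = 28 over n = 12 hours.
After batch 2: Gamma(α+S, β+n) = Gamma(27.9+28, 14.5+12) = Gamma(55.9, 26.5).
The predictive distribution for one future period is NegBinom with mean α/β = 2.1094.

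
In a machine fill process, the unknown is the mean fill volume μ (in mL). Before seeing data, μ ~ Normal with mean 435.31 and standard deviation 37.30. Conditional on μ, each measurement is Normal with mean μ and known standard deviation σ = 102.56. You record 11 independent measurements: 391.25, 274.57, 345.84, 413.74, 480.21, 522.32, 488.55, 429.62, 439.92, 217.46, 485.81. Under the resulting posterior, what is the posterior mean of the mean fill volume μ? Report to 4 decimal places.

For Normal data with known variance σ², a Normal(μ₀, σ₀²) prior on μ is conjugate. Posterior precision = 1/σ₀² + n/σ²; posterior mean is the precision-weighted average of μ₀ and x̄.
Σxᵢ = 391.25 + 274.57 + 345.84 + 413.74 + 480.21 + 522.32 + 488.55 + 429.62 + 439.92 + 217.46 + 485.81 = 4489.29, so n·x̄ = 4489.29.
σ₀² = 37.30² = 1391.29, σ² = 102.56² = 10518.5536; σ² + n·σ₀² = 10518.5536 + 11·1391.29 = 25822.7436.
Posterior mean = (μ₀/σ₀² + n·x̄/σ²)/(1/σ₀² + n/σ²) = (σ²·μ₀ + σ₀²·n·x̄)/(σ² + n·σ₀²) = (10518.5536·435.31 + 1391.29·4489.29)/25822.7436 = 10824735.851716/25822.7436 = 419.1939.

419.1939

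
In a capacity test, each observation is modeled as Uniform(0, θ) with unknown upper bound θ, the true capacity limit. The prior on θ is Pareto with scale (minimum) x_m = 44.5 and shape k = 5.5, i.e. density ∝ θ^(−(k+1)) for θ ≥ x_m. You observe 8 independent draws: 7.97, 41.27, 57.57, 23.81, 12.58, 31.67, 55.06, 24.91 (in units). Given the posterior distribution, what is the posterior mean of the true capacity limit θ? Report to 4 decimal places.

62.1756

A Pareto(scale x_m, shape k) prior on the upper bound θ of Uniform(0, θ) is conjugate: posterior is Pareto(max(x_m, max xᵢ), k + n).
Sample maximum = 57.57; prior scale x_m = 44.5 → posterior scale = max = 57.57.
Posterior shape = 5.5 + 8 = 13.5.
E[θ|data] = k·x_m/(k−1) = 13.5·57.57/12.5 = 62.1756.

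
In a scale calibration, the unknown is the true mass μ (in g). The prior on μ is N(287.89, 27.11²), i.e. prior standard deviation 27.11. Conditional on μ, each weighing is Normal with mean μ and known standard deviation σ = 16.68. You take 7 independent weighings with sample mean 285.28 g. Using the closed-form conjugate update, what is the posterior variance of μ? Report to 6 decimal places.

37.706877

For Normal data with known variance σ², a Normal(μ₀, σ₀²) prior on μ is conjugate. Posterior precision = 1/σ₀² + n/σ²; posterior mean is the precision-weighted average of μ₀ and x̄.
σ₀² = 27.11² = 734.9521, σ² = 16.68² = 278.2224; σ² + n·σ₀² = 278.2224 + 7·734.9521 = 5422.8871.
Posterior precision = 1/σ₀² + n/σ² = 1/734.9521 + 7/278.2224 = (σ² + n·σ₀²)/(σ₀²σ²) = 5422.8871/(734.9521·278.2224); posterior variance σₙ² = σ₀²σ²/(σ² + n·σ₀²) = 734.9521·278.2224/5422.8871 = 37.706877.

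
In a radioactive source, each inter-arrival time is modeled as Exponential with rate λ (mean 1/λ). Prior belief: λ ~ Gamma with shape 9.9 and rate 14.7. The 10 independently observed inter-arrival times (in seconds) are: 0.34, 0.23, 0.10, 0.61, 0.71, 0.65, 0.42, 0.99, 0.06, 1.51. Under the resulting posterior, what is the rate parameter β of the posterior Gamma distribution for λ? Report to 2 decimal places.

With a Gamma(shape α, rate β) prior on the exponential rate λ, the posterior after n observations with total T = Σxᵢ is Gamma(α+n, β+T).
Sum of observations T = 5.62 seconds; n = 10.
Posterior: Gamma(9.9+10, 14.7+5.62) = Gamma(19.9, 20.32).
Posterior β = 20.32.

20.32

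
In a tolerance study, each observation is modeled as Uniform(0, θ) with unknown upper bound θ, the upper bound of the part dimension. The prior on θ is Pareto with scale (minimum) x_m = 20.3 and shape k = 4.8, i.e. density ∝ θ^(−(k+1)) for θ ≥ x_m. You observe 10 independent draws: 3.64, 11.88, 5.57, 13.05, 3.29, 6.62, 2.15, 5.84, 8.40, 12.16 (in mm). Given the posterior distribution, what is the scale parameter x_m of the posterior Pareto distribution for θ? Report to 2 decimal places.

20.30

A Pareto(scale x_m, shape k) prior on the upper bound θ of Uniform(0, θ) is conjugate: posterior is Pareto(max(x_m, max xᵢ), k + n).
Sample maximum = 13.05; prior scale x_m = 20.3 → posterior scale = max = 20.30.
Posterior shape = 4.8 + 10 = 14.8.
Posterior scale x_m = 20.30.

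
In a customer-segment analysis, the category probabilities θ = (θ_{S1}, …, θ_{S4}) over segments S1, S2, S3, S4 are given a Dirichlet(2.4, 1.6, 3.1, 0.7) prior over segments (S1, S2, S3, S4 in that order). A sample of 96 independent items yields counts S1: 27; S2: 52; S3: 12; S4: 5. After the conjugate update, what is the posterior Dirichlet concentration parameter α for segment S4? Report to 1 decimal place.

The Dirichlet prior is conjugate to the Multinomial likelihood: each posterior αⱼ = prior αⱼ + observed count nⱼ.
Posterior concentration: (29.4, 53.6, 15.1, 5.7), total = 103.8.
α_{S4} = 0.7 + 5 = 5.7.

5.7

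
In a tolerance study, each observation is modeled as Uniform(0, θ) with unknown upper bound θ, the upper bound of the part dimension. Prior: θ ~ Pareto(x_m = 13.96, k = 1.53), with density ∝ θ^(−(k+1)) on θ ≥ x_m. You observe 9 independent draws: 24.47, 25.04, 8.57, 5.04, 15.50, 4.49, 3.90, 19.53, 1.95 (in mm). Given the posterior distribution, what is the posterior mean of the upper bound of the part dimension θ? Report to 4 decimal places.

A Pareto(scale x_m, shape k) prior on the upper bound θ of Uniform(0, θ) is conjugate: posterior is Pareto(max(x_m, max xᵢ), k + n).
Sample maximum = 25.04; prior scale x_m = 13.96 → posterior scale = max = 25.04.
Posterior shape = 1.53 + 9 = 10.53.
E[θ|data] = k·x_m/(k−1) = 10.53·25.04/9.53 = 27.6675.

27.6675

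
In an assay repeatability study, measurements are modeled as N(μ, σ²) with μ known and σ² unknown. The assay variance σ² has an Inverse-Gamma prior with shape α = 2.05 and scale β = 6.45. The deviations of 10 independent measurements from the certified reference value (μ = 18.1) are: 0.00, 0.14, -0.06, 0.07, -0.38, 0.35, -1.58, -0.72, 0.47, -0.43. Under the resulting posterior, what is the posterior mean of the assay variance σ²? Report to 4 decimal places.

1.3732

With known mean μ and an Inverse-Gamma(α, β) prior on σ², the Normal likelihood is conjugate: posterior is Inv-Gamma(α + n/2, β + Σ(xᵢ−μ)²/2).
Σ(xᵢ−μ)² = (0.00)² + (0.14)² + (-0.06)² + (0.07)² + (-0.38)² + (0.35)² + (-1.58)² + (-0.72)² + (0.47)² + (-0.43)² = 3.7156.
Posterior: Inv-Gamma(2.05 + 10/2, 6.45 + 3.7156/2) = Inv-Gamma(7.05, 8.30780).
E[σ²|data] = β/(α−1) = 8.30780/6.05 = 1.3732.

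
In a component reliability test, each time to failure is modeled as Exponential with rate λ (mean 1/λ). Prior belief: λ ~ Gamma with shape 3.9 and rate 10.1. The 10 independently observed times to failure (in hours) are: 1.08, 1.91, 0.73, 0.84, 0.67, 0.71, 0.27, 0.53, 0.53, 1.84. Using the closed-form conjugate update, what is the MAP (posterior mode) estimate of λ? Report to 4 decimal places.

0.6715

With a Gamma(shape α, rate β) prior on the exponential rate λ, the posterior after n observations with total T = Σxᵢ is Gamma(α+n, β+T).
Sum of observations T = 9.11 hours; n = 10.
Posterior: Gamma(3.9+10, 10.1+9.11) = Gamma(13.9, 19.21).
Mode = (α−1)/β = 0.6715.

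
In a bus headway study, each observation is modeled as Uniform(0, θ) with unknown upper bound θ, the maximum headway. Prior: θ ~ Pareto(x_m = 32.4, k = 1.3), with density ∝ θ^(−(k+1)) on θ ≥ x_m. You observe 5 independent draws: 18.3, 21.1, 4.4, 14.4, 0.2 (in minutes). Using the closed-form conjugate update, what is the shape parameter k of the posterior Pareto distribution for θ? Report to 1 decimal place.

6.3

A Pareto(scale x_m, shape k) prior on the upper bound θ of Uniform(0, θ) is conjugate: posterior is Pareto(max(x_m, max xᵢ), k + n).
Sample maximum = 21.1; prior scale x_m = 32.4 → posterior scale = max = 32.4.
Posterior shape = 1.3 + 5 = 6.3.
Posterior shape k = 6.3.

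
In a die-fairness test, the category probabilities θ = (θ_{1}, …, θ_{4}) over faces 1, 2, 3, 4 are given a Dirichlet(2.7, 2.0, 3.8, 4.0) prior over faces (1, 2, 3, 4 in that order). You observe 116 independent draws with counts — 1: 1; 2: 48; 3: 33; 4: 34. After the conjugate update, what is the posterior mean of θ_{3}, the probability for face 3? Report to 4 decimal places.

0.2864

The Dirichlet prior is conjugate to the Multinomial likelihood: each posterior αⱼ = prior αⱼ + observed count nⱼ.
Posterior concentration: (3.7, 50.0, 36.8, 38.0), total = 128.5.
E[θ_{3}|data] = α_{3}/Σα = 36.8/128.5 = 0.2864.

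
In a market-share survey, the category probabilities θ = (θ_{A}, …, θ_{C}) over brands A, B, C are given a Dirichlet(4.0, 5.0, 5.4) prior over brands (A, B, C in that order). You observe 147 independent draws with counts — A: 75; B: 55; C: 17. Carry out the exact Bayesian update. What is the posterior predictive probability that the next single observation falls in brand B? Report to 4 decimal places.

The Dirichlet prior is conjugate to the Multinomial likelihood: each posterior αⱼ = prior αⱼ + observed count nⱼ.
Posterior concentration: (79.0, 60.0, 22.4), total = 161.4.
P(next = B | data) = α_{B}/Σα = 0.3717.

0.3717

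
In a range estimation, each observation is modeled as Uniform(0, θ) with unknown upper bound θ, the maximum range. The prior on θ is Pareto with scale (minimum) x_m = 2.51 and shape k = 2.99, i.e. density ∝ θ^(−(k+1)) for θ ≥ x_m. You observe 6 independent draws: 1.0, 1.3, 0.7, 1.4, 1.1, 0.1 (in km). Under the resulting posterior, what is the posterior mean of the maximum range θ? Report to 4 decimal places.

A Pareto(scale x_m, shape k) prior on the upper bound θ of Uniform(0, θ) is conjugate: posterior is Pareto(max(x_m, max xᵢ), k + n).
Sample maximum = 1.4; prior scale x_m = 2.51 → posterior scale = max = 2.51.
Posterior shape = 2.99 + 6 = 8.99.
E[θ|data] = k·x_m/(k−1) = 8.99·2.51/7.99 = 2.8241.

2.8241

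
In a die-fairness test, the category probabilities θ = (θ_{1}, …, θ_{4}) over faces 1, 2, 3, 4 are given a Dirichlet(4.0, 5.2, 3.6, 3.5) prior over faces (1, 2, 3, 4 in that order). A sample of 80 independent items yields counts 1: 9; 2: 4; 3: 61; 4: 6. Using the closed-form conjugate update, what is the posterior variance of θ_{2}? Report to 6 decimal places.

0.000888

The Dirichlet prior is conjugate to the Multinomial likelihood: each posterior αⱼ = prior αⱼ + observed count nⱼ.
Posterior concentration: (13.0, 9.2, 64.6, 9.5), total = 96.3.
Var[θ_j] = α_j(Σα−α_j)/((Σα)²(Σα+1)) = 9.2·87.1/(96.3²·97.3) = 0.000888.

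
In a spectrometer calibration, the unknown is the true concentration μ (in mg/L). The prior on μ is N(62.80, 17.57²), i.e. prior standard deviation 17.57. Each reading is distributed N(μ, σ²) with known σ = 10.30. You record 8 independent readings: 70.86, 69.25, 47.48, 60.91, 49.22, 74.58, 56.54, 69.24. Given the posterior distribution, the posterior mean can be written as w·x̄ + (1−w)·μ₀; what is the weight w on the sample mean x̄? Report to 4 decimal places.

For Normal data with known variance σ², a Normal(μ₀, σ₀²) prior on μ is conjugate. Posterior precision = 1/σ₀² + n/σ²; posterior mean is the precision-weighted average of μ₀ and x̄.
σ₀² = 17.57² = 308.7049, σ² = 10.30² = 106.09. Prior precision 1/σ₀² = 1/308.7049; data precision n/σ² = 8/106.09.
w = (n/σ²)/(1/σ₀² + n/σ²) = n·σ₀²/(σ² + n·σ₀²) = 8·308.7049/(106.09 + 8·308.7049) = 2469.6392/2575.7292 = 0.9588.

0.9588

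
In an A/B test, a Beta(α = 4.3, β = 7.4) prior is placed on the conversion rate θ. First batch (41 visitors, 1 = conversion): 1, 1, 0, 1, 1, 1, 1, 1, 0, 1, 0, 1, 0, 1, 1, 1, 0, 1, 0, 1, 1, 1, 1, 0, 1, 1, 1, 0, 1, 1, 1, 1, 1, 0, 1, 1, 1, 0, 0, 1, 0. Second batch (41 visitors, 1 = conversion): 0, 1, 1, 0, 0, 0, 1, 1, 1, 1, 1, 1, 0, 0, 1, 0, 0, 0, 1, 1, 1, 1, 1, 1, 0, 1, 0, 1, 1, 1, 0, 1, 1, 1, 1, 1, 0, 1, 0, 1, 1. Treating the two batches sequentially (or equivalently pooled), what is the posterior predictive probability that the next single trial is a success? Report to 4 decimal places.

0.6435

The Beta prior is conjugate to a Binomial/Bernoulli likelihood; the update adds successes to α and failures to β.
After batch 1: Beta(4.3+29, 7.4+12) = Beta(33.3, 19.4).
After batch 2: Beta(33.3+27, 19.4+14) = Beta(60.3, 33.4).
For a single future Bernoulli trial, P(success | data) = α/(α+β) = 0.6435.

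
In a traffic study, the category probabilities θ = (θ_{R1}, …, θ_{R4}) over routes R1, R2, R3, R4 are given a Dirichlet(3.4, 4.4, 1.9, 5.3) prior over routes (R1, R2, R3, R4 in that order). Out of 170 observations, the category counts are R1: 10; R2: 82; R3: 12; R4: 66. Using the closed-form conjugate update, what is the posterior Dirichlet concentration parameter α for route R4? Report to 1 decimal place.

71.3

The Dirichlet prior is conjugate to the Multinomial likelihood: each posterior αⱼ = prior αⱼ + observed count nⱼ.
Posterior concentration: (13.4, 86.4, 13.9, 71.3), total = 185.0.
α_{R4} = 5.3 + 66 = 71.3.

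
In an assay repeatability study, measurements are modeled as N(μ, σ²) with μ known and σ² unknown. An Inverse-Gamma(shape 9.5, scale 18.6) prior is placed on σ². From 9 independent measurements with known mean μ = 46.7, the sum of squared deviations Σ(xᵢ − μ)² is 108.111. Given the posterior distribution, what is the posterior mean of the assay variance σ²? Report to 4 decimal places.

5.5889

With known mean μ and an Inverse-Gamma(α, β) prior on σ², the Normal likelihood is conjugate: posterior is Inv-Gamma(α + n/2, β + Σ(xᵢ−μ)²/2).
Posterior: Inv-Gamma(9.5 + 9/2, 18.6 + 108.111/2) = Inv-Gamma(14.00, 72.6555).
E[σ²|data] = β/(α−1) = 72.6555/13.00 = 5.5889.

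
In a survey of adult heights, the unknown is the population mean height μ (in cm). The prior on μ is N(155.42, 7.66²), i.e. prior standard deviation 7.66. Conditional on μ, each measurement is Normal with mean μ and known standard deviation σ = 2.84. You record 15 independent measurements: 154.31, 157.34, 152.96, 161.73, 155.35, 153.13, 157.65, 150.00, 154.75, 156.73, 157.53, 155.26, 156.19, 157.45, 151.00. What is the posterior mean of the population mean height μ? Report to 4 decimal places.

For Normal data with known variance σ², a Normal(μ₀, σ₀²) prior on μ is conjugate. Posterior precision = 1/σ₀² + n/σ²; posterior mean is the precision-weighted average of μ₀ and x̄.
Σxᵢ = 154.31 + 157.34 + 152.96 + 161.73 + 155.35 + 153.13 + 157.65 + 150.00 + 154.75 + 156.73 + 157.53 + 155.26 + 156.19 + 157.45 + 151.00 = 2331.38, so n·x̄ = 2331.38.
σ₀² = 7.66² = 58.6756, σ² = 2.84² = 8.0656; σ² + n·σ₀² = 8.0656 + 15·58.6756 = 888.1996.
Posterior mean = (μ₀/σ₀² + n·x̄/σ²)/(1/σ₀² + n/σ²) = (σ²·μ₀ + σ₀²·n·x̄)/(σ² + n·σ₀²) = (8.0656·155.42 + 58.6756·2331.38)/888.1996 = 138048.67588/888.1996 = 155.4253.

155.4253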